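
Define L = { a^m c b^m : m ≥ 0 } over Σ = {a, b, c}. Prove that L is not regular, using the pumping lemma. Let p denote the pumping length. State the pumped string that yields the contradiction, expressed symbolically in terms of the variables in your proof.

Assume L is regular. Let p be the pumping length given by the pumping lemma.
Take w = a^p c b^p ∈ L with |w| = 2p+1 ≥ p.
The pumping lemma gives a decomposition w = xyz where |xy| ≤ p and |y| > 0.
Since the first p symbols of w are all a's and |xy| ≤ p, y lies entirely in the leading a-block: y = a^k for some k with 1 ≤ k ≤ p.
Pump with i = 2: xy^2z = a^{p+k} c b^p, which would require p+k = p. But k ≥ 1, so xy^2z ∉ L.
This contradicts the pumping lemma, so L is not regular.

a^{p+k} c b^p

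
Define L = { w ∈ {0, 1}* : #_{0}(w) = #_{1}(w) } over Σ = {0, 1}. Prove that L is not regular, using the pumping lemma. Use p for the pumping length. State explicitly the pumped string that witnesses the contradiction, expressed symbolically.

0^{p+k} 1^p

Suppose for contradiction that L is regular, and let p be the pumping length.
Choose w = 0^p 1^p ∈ L with |w| = 2p ≥ p.
Write w = xyz as guaranteed by the lemma, with |xy| ≤ p and |y| ≥ 1.
Because |xy| ≤ p and w begins with p copies of 0, we have y = 0^k with 1 ≤ k ≤ p.
Pump with i = 2: xy^2z = 0^{p+k} 1^p has p+k occurrences of 0 but only p of 1. Since k ≥ 1 the counts differ, so xy^2z ∉ L.
Contradiction. Therefore L is not regular.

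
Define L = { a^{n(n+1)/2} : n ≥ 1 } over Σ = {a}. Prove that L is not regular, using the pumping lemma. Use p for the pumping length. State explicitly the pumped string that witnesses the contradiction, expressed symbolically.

Assume L is regular. Let p be the pumping length given by the pumping lemma.
Take w = a^{p(p+1)/2} ∈ L with |w| = p(p+1)/2 ≥ p.
By the pumping lemma, w = xyz with |xy| ≤ p and |y| > 0.
Then y = a^k for some k with 1 ≤ k ≤ p.
Pump with i = 2: xy^2z = a^{p(p+1)/2+k}. Since 1 ≤ k ≤ p, p(p+1)/2 < p(p+1)/2+k ≤ p(p+1)/2+p < (p+1)(p+2)/2, so p(p+1)/2+k is strictly between consecutive triangular numbers. So xy^2z ∉ L.
This contradicts the pumping lemma, so L is not regular.

a^{p(p+1)/2+k}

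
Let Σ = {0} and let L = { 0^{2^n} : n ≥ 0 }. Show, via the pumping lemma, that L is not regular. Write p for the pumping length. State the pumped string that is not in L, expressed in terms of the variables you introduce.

0^{2^p+k}

Assume L is regular. Let p be the pumping length given by the pumping lemma.
Take w = 0^{2^p} ∈ L with |w| = 2^p ≥ p.
By the pumping lemma, w = xyz with |xy| ≤ p and |y| > 0.
Then y = 0^k for some k with 1 ≤ k ≤ p.
Pump with i = 2: xy^2z = 0^{2^p+k}. Since 1 ≤ k ≤ p < 2^p, we have 2^p < 2^p+k < 2^{p+1}, so 2^p+k is not a power of 2. So xy^2z ∉ L.
This is a contradiction; hence L is not regular.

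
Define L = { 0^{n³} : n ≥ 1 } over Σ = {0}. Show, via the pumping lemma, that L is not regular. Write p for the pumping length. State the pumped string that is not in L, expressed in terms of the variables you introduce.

Assume L is regular. Let p be the pumping length given by the pumping lemma.
Take w = 0^{p³} ∈ L with |w| = p³ ≥ p.
Write w = xyz as guaranteed by the lemma, with |xy| ≤ p and |y| ≥ 1.
Then y = 0^k for some k with 1 ≤ k ≤ p.
Pump with i = 2: xy^2z = 0^{p³+k}. Since 1 ≤ k ≤ p, p³ < p³+k ≤ p³+p < p³+3p²+3p+1 = (p+1)³, so p³+k is not a perfect cube. So xy^2z ∉ L.
This contradicts the pumping lemma, so L is not regular.

0^{p³+k}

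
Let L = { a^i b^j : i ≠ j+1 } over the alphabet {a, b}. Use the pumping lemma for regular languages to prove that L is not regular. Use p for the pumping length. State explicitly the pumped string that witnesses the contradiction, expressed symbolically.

a^{p+p!} b^{p+p!-1}

Assume L is regular; let p be its pumping constant.
Choose w = a^p b^{p+p!-1}. Since p ≠ (p+p!-1)+1 = p+p!, w ∈ L; and |w| ≥ p.
By the pumping lemma, w = xyz with |xy| ≤ p and |y| ≥ 1.
Because |xy| ≤ p and w begins with p copies of a, we have y = a^k with 1 ≤ k ≤ p.
Since 1 ≤ k ≤ p, k divides p!; set t = 1 + p!/k. Then xy^t z has p + (p!/k)·k = p + p! copies of a. Now the a-count is p+p! and (b-count)+1 = (p+p!-1)+1 = p+p!, so i ≠ j+1 fails. So xy^t z = a^{p+p!} b^{p+p!-1} ∉ L.
Contradiction. Therefore L is not regular.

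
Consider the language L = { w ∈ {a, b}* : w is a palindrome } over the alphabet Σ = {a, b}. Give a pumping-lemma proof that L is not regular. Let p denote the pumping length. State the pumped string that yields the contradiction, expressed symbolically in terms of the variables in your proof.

Assume L is regular; let p be its pumping constant.
Take w = a^p b a^p, a palindrome of length 2p+1 ≥ p.
Write w = xyz as guaranteed by the lemma, with |xy| ≤ p and |y| > 0.
Since the first p symbols of w are all a's and |xy| ≤ p, y lies entirely in the leading a-block: y = a^k for some k with 1 ≤ k ≤ p.
Pump with i = 2: xy^2z = a^{p+k} b a^p. Its reverse is a^p b a^{p+k}, which differs from xy^2z since k ≥ 1. So xy^2z is not a palindrome and xy^2z ∉ L.
This is a contradiction; hence L is not regular.

a^{p+k} b a^p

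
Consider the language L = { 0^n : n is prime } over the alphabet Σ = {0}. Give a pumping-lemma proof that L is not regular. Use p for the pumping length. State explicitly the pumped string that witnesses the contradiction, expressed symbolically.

0^{q(1+k)}

Suppose for contradiction that L is regular, and let p be the pumping length.
Let q be a prime with q ≥ p+2 (infinitely many primes exist), and take w = 0^q ∈ L with |w| = q ≥ p.
The pumping lemma gives a decomposition w = xyz where |xy| ≤ p and y is nonempty.
Then y = 0^k for some k with 1 ≤ k ≤ p.
Since 1 ≤ k ≤ p, |xz| = q-k. Pump with i = q+1: |xy^{q+1}z| = (q-k)+(q+1)k = q+qk = q(1+k), which is composite (both factors ≥ 2). So xy^{q+1}z = 0^{q(1+k)} ∉ L.
This is a contradiction; hence L is not regular.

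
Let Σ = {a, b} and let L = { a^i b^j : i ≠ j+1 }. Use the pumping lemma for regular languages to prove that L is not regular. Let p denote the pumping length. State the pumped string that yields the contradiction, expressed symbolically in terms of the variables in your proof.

a^{p+p!} b^{p+p!-1}

Suppose for contradiction that L is regular, and let p be the pumping length.
Choose w = a^p b^{p+p!-1}. Since p ≠ (p+p!-1)+1 = p+p!, w ∈ L; and |w| ≥ p.
Write w = xyz as guaranteed by the lemma, with |xy| ≤ p and y is nonempty.
Since the first p symbols of w are all a's and |xy| ≤ p, y lies entirely in the leading a-block: y = a^k for some k with 1 ≤ k ≤ p.
Since 1 ≤ k ≤ p, k divides p!; set t = 1 + p!/k. Then xy^t z has p + (p!/k)·k = p + p! copies of a. Now the a-count is p+p! and (b-count)+1 = (p+p!-1)+1 = p+p!, so i ≠ j+1 fails. So xy^t z = a^{p+p!} b^{p+p!-1} ∉ L.
Contradiction. Therefore L is not regular.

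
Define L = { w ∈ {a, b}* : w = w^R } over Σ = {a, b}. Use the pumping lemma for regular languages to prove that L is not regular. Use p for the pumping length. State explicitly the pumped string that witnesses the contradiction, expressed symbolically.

a^{p+k} b a^p

Suppose for contradiction that L is regular, and let p be the pumping length.
Take w = a^p b a^p, a palindrome of length 2p+1 ≥ p.
Write w = xyz as guaranteed by the lemma, with |xy| ≤ p and |y| > 0.
Because |xy| ≤ p and w begins with p copies of a, we have y = a^k with 1 ≤ k ≤ p.
Pump with i = 2: xy^2z = a^{p+k} b a^p. Its reverse is a^p b a^{p+k}, which differs from xy^2z since k ≥ 1. So xy^2z is not a palindrome and xy^2z ∉ L.
This contradicts the pumping lemma, so L is not regular.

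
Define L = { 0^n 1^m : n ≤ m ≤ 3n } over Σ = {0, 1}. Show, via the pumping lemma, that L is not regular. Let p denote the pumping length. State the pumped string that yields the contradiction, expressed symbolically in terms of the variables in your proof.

0^{p+k} 1^p

Suppose for contradiction that L is regular, and let p be the pumping length.
Take w = 0^p 1^p ∈ L (since p ≤ p ≤ 3p), with |w| = 2p ≥ p.
Write w = xyz as guaranteed by the lemma, with |xy| ≤ p and |y| > 0.
Because |xy| ≤ p and w begins with p copies of 0, we have y = 0^k with 1 ≤ k ≤ p.
Pump with i = 2: xy^2z = 0^{p+k} 1^p. Now n = p+k > p = m, so the condition n ≤ m fails. Thus xy^2z ∉ L.
Contradiction. Therefore L is not regular.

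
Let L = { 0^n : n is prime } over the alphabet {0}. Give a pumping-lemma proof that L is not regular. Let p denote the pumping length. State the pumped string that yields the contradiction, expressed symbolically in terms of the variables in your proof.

0^{q(1+k)}

Assume L is regular; let p be its pumping constant.
Let q be a prime with q ≥ p+2 (infinitely many primes exist), and take w = 0^q ∈ L with |w| = q ≥ p.
The pumping lemma gives a decomposition w = xyz where |xy| ≤ p and y is nonempty.
Then y = 0^k for some k with 1 ≤ k ≤ p.
Since 1 ≤ k ≤ p, |xz| = q-k. Pump with i = q+1: |xy^{q+1}z| = (q-k)+(q+1)k = q+qk = q(1+k), which is composite (both factors ≥ 2). So xy^{q+1}z = 0^{q(1+k)} ∉ L.
This is a contradiction; hence L is not regular.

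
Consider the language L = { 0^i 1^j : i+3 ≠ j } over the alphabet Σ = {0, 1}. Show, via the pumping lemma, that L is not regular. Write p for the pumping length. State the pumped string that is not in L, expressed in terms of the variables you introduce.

Assume L is regular. Let p be the pumping length given by the pumping lemma.
Choose w = 0^p 1^{p+p!+3}. Since p ≠ (p+p!+3)-3 = p+p!, w ∈ L; and |w| ≥ p.
By the pumping lemma, w = xyz with |xy| ≤ p and y is nonempty.
The first p characters of w are 0's, so xy (and hence y) consists only of 0's. Write y = 0^k, 1 ≤ k ≤ p.
Since 1 ≤ k ≤ p, k divides p!; set t = 1 + p!/k. Then xy^t z has p + (p!/k)·k = p + p! copies of 0. Now the 0-count is p+p! and (1-count)-3 = (p+p!+3)-3 = p+p!, so i+3 ≠ j fails. So xy^t z = 0^{p+p!} 1^{p+p!+3} ∉ L.
This contradicts the pumping lemma, so L is not regular.

0^{p+p!} 1^{p+p!+3}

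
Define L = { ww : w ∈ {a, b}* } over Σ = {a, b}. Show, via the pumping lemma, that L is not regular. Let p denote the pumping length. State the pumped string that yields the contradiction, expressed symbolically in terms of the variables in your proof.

Assume L is regular. Let p be the pumping length given by the pumping lemma.
Take w = a^p b^p a^p b^p = uu where u = a^pb^p; then w ∈ L and |w| = 4p ≥ p.
Write w = xyz as guaranteed by the lemma, with |xy| ≤ p and |y| ≥ 1.
Since the first p symbols of w are all a's and |xy| ≤ p, y lies entirely in the leading a-block: y = a^k for some k with 1 ≤ k ≤ p.
Pump with i = 2: xy^2z = a^{p+k} b^p a^p b^p, of length 4p+k. Suppose this equals vv. The string starts with a and ends with b, so v does too; thus the boundary between the two copies of v is a b→a transition. There is exactly one such transition, at position 2p+k, so |v| = 2p+k and |vv| = 4p+2k ≠ 4p+k since k ≥ 1. So xy^2z ∉ L.
This is a contradiction; hence L is not regular.

a^{p+k} b^p a^p b^p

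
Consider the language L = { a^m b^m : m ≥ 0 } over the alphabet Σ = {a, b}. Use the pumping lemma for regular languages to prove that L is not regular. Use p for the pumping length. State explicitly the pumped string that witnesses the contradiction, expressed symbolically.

Assume L is regular; let p be its pumping constant.
Choose w = a^p b^p, which is in L with |w| = 2p ≥ p.
By the pumping lemma, w = xyz with |xy| ≤ p and |y| > 0.
Because |xy| ≤ p and w begins with p copies of a, we have y = a^k with 1 ≤ k ≤ p.
Pump with i = 2: xy^2z = a^{p+k} b^p. For this to lie in L we would need p = p+k, which forces k = 0. But k ≥ 1, so xy^2z ∉ L.
Contradiction. Therefore L is not regular.

a^{p+k} b^p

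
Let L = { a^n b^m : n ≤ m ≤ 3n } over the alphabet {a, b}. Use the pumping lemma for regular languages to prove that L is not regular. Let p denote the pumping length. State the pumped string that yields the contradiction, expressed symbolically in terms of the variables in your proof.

a^{p+k} b^p

Toward a contradiction, assume L is regular with pumping length p.
Take w = a^p b^p ∈ L (since p ≤ p ≤ 3p), with |w| = 2p ≥ p.
By the pumping lemma, w = xyz with |xy| ≤ p and |y| > 0.
The first p characters of w are a's, so xy (and hence y) consists only of a's. Write y = a^k, 1 ≤ k ≤ p.
Pump with i = 2: xy^2z = a^{p+k} b^p. Now n = p+k > p = m, so the condition n ≤ m fails. Thus xy^2z ∉ L.
This is a contradiction; hence L is not regular.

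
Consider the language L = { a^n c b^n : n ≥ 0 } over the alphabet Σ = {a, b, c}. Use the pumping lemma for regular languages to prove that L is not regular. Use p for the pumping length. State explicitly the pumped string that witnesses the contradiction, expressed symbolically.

Suppose for contradiction that L is regular, and let p be the pumping length.
Take w = a^p c b^p ∈ L with |w| = 2p+1 ≥ p.
The pumping lemma gives a decomposition w = xyz where |xy| ≤ p and |y| > 0.
The first p characters of w are a's, so xy (and hence y) consists only of a's. Write y = a^k, 1 ≤ k ≤ p.
Pump with i = 2: xy^2z = a^{p+k} c b^p, which would require p+k = p. But k ≥ 1, so xy^2z ∉ L.
This contradicts the pumping lemma, so L is not regular.

a^{p+k} c b^p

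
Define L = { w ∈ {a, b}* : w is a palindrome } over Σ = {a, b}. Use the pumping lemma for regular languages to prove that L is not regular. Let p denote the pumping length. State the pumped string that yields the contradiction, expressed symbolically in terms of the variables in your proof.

a^{p+k} b a^p

Assume L is regular; let p be its pumping constant.
Take w = a^p b a^p, a palindrome of length 2p+1 ≥ p.
By the pumping lemma, w = xyz with |xy| ≤ p and |y| > 0.
Since the first p symbols of w are all a's and |xy| ≤ p, y lies entirely in the leading a-block: y = a^k for some k with 1 ≤ k ≤ p.
Pump with i = 2: xy^2z = a^{p+k} b a^p. Its reverse is a^p b a^{p+k}, which differs from xy^2z since k ≥ 1. So xy^2z is not a palindrome and xy^2z ∉ L.
Contradiction. Therefore L is not regular.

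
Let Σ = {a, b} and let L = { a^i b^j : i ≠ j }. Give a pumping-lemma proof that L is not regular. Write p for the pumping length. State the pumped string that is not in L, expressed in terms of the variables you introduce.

Toward a contradiction, assume L is regular with pumping length p.
Choose w = a^p b^{p+p!}. Since p ≠ p+p!, w ∈ L; and |w| ≥ p.
The pumping lemma gives a decomposition w = xyz where |xy| ≤ p and |y| > 0.
Because |xy| ≤ p and w begins with p copies of a, we have y = a^k with 1 ≤ k ≤ p.
Since 1 ≤ k ≤ p, k divides p!; set t = 1 + p!/k. Then xy^t z has p + (p!/k)·k = p + p! copies of a. Now the a-count equals the b-count, so i ≠ j fails. So xy^t z = a^{p+p!} b^{p+p!} ∉ L.
This is a contradiction; hence L is not regular.

a^{p+p!} b^{p+p!}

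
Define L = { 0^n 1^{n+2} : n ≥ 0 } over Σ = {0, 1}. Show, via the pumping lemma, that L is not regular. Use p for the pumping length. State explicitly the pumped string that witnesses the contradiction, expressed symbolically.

0^{p+k} 1^{p+2}

Toward a contradiction, assume L is regular with pumping length p.
Choose w = 0^p 1^{p+2}, which is in L with |w| = 2p+2 ≥ p.
The pumping lemma gives a decomposition w = xyz where |xy| ≤ p and |y| ≥ 1.
Because |xy| ≤ p and w begins with p copies of 0, we have y = 0^k with 1 ≤ k ≤ p.
Pump with i = 2: xy^2z = 0^{p+k} 1^{p+2}. For this to lie in L we would need p+2 = (p+k)+2, which forces k = 0. But k ≥ 1, so xy^2z ∉ L.
This contradicts the pumping lemma, so L is not regular.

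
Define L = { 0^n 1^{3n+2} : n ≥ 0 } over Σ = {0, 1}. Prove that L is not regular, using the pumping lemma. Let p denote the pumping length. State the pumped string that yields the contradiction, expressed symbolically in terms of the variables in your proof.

0^{p+k} 1^{3p+2}

Assume L is regular. Let p be the pumping length given by the pumping lemma.
Choose w = 0^p 1^{3p+2}, which is in L with |w| = 4p+2 ≥ p.
Write w = xyz as guaranteed by the lemma, with |xy| ≤ p and y is nonempty.
Because |xy| ≤ p and w begins with p copies of 0, we have y = 0^k with 1 ≤ k ≤ p.
Pump with i = 2: xy^2z = 0^{p+k} 1^{3p+2}. For this to lie in L we would need 3p+2 = 3(p+k)+2, which forces k = 0. But k ≥ 1, so xy^2z ∉ L.
This is a contradiction; hence L is not regular.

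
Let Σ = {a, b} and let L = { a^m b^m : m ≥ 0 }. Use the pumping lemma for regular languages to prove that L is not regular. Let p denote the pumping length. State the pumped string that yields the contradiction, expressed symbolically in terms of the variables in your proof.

a^{p+k} b^p

Assume L is regular; let p be its pumping constant.
Let w = a^p b^p ∈ L; note |w| = 2p ≥ p.
Write w = xyz as guaranteed by the lemma, with |xy| ≤ p and |y| ≥ 1.
Since the first p symbols of w are all a's and |xy| ≤ p, y lies entirely in the leading a-block: y = a^k for some k with 1 ≤ k ≤ p.
Pump with i = 2: xy^2z = a^{p+k} b^p. For this to lie in L we would need p = p+k, which forces k = 0. But k ≥ 1, so xy^2z ∉ L.
Contradiction. Therefore L is not regular.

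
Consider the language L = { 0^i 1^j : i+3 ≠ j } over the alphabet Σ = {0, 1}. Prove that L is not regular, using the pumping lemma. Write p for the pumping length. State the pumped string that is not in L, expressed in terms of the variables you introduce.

Suppose for contradiction that L is regular, and let p be the pumping length.
Choose w = 0^p 1^{p+p!+3}. Since p ≠ (p+p!+3)-3 = p+p!, w ∈ L; and |w| ≥ p.
The pumping lemma gives a decomposition w = xyz where |xy| ≤ p and y is nonempty.
The first p characters of w are 0's, so xy (and hence y) consists only of 0's. Write y = 0^k, 1 ≤ k ≤ p.
Since 1 ≤ k ≤ p, k divides p!; set t = 1 + p!/k. Then xy^t z has p + (p!/k)·k = p + p! copies of 0. Now the 0-count is p+p! and (1-count)-3 = (p+p!+3)-3 = p+p!, so i+3 ≠ j fails. So xy^t z = 0^{p+p!} 1^{p+p!+3} ∉ L.
Contradiction. Therefore L is not regular.

0^{p+p!} 1^{p+p!+3}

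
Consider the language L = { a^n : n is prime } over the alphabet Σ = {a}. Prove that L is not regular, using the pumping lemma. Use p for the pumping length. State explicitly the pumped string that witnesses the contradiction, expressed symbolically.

Toward a contradiction, assume L is regular with pumping length p.
Let q be a prime with q ≥ p+2 (infinitely many primes exist), and take w = a^q ∈ L with |w| = q ≥ p.
The pumping lemma gives a decomposition w = xyz where |xy| ≤ p and |y| > 0.
Then y = a^k for some k with 1 ≤ k ≤ p.
Since 1 ≤ k ≤ p, |xz| = q-k. Pump with i = q+1: |xy^{q+1}z| = (q-k)+(q+1)k = q+qk = q(1+k), which is composite (both factors ≥ 2). So xy^{q+1}z = a^{q(1+k)} ∉ L.
This contradicts the pumping lemma, so L is not regular.

a^{q(1+k)}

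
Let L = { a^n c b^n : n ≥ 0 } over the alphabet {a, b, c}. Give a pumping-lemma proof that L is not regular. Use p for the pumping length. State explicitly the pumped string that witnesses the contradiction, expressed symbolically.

a^{p+k} c b^p

Assume L is regular. Let p be the pumping length given by the pumping lemma.
Take w = a^p c b^p ∈ L with |w| = 2p+1 ≥ p.
Write w = xyz as guaranteed by the lemma, with |xy| ≤ p and y is nonempty.
Since the first p symbols of w are all a's and |xy| ≤ p, y lies entirely in the leading a-block: y = a^k for some k with 1 ≤ k ≤ p.
Pump with i = 2: xy^2z = a^{p+k} c b^p, which would require p+k = p. But k ≥ 1, so xy^2z ∉ L.
This is a contradiction; hence L is not regular.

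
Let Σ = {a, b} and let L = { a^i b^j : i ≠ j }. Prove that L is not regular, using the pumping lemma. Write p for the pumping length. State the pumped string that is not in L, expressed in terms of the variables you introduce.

Suppose for contradiction that L is regular, and let p be the pumping length.
Choose w = a^p b^{p+p!}. Since p ≠ p+p!, w ∈ L; and |w| ≥ p.
The pumping lemma gives a decomposition w = xyz where |xy| ≤ p and y is nonempty.
Because |xy| ≤ p and w begins with p copies of a, we have y = a^k with 1 ≤ k ≤ p.
Since 1 ≤ k ≤ p, k divides p!; set t = 1 + p!/k. Then xy^t z has p + (p!/k)·k = p + p! copies of a. Now the a-count equals the b-count, so i ≠ j fails. So xy^t z = a^{p+p!} b^{p+p!} ∉ L.
This is a contradiction; hence L is not regular.

a^{p+p!} b^{p+p!}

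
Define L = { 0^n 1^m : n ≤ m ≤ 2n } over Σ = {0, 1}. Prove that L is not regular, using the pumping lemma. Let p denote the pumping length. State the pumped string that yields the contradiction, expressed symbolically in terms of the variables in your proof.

0^{p+k} 1^p

Suppose for contradiction that L is regular, and let p be the pumping length.
Take w = 0^p 1^p ∈ L (since p ≤ p ≤ 2p), with |w| = 2p ≥ p.
By the pumping lemma, w = xyz with |xy| ≤ p and |y| > 0.
The first p characters of w are 0's, so xy (and hence y) consists only of 0's. Write y = 0^k, 1 ≤ k ≤ p.
Pump with i = 2: xy^2z = 0^{p+k} 1^p. Now n = p+k > p = m, so the condition n ≤ m fails. Thus xy^2z ∉ L.
Contradiction. Therefore L is not regular.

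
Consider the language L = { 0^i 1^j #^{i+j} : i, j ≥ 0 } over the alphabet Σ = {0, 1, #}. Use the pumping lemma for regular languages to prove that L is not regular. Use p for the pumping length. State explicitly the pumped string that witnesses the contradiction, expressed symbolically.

Assume L is regular; let p be its pumping constant.
Take w = 0^p 1^p #^{2p} ∈ L (with i=j=p, i+j=2p), |w| = 4p ≥ p.
Write w = xyz as guaranteed by the lemma, with |xy| ≤ p and |y| ≥ 1.
Because |xy| ≤ p and w begins with p copies of 0, we have y = 0^k with 1 ≤ k ≤ p.
Consider xy^2z = 0^{p+k} 1^p #^{2p}. Now the 0- and 1-counts sum to 2p+k, but the #-count is 2p ≠ 2p+k. So xy^2z ∉ L.
Contradiction. Therefore L is not regular.

0^{p+k} 1^p #^{2p}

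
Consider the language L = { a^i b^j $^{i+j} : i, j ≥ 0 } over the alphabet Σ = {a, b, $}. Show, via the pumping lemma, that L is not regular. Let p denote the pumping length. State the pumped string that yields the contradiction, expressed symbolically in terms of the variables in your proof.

Assume L is regular; let p be its pumping constant.
Take w = a^p b^p $^{2p} ∈ L (with i=j=p, i+j=2p), |w| = 4p ≥ p.
By the pumping lemma, w = xyz with |xy| ≤ p and |y| > 0.
Since the first p symbols of w are all a's and |xy| ≤ p, y lies entirely in the leading a-block: y = a^k for some k with 1 ≤ k ≤ p.
Consider xy^2z = a^{p+k} b^p $^{2p}. Now the a- and b-counts sum to 2p+k, but the $-count is 2p ≠ 2p+k. So xy^2z ∉ L.
This contradicts the pumping lemma, so L is not regular.

a^{p+k} b^p $^{2p}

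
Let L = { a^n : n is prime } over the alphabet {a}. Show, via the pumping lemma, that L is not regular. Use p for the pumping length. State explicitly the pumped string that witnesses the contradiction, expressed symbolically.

Toward a contradiction, assume L is regular with pumping length p.
Let q be a prime with q ≥ p+2 (infinitely many primes exist), and take w = a^q ∈ L with |w| = q ≥ p.
The pumping lemma gives a decomposition w = xyz where |xy| ≤ p and y is nonempty.
Then y = a^k for some k with 1 ≤ k ≤ p.
Since 1 ≤ k ≤ p, |xz| = q-k. Pump with i = q+1: |xy^{q+1}z| = (q-k)+(q+1)k = q+qk = q(1+k), which is composite (both factors ≥ 2). So xy^{q+1}z = a^{q(1+k)} ∉ L.
This is a contradiction; hence L is not regular.

a^{q(1+k)}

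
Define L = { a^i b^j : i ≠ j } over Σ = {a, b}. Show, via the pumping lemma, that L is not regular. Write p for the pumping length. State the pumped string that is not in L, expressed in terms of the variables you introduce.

a^{p+p!} b^{p+p!}

Suppose for contradiction that L is regular, and let p be the pumping length.
Choose w = a^p b^{p+p!}. Since p ≠ p+p!, w ∈ L; and |w| ≥ p.
The pumping lemma gives a decomposition w = xyz where |xy| ≤ p and |y| > 0.
Because |xy| ≤ p and w begins with p copies of a, we have y = a^k with 1 ≤ k ≤ p.
Since 1 ≤ k ≤ p, k divides p!; set t = 1 + p!/k. Then xy^t z has p + (p!/k)·k = p + p! copies of a. Now the a-count equals the b-count, so i ≠ j fails. So xy^t z = a^{p+p!} b^{p+p!} ∉ L.
Contradiction. Therefore L is not regular.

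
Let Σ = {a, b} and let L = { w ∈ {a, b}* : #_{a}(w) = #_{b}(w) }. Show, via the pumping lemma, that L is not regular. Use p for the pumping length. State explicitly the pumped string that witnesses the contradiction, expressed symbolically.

a^{p+k} b^p

Suppose for contradiction that L is regular, and let p be the pumping length.
Choose w = a^p b^p ∈ L with |w| = 2p ≥ p.
By the pumping lemma, w = xyz with |xy| ≤ p and |y| ≥ 1.
The first p characters of w are a's, so xy (and hence y) consists only of a's. Write y = a^k, 1 ≤ k ≤ p.
Pump with i = 2: xy^2z = a^{p+k} b^p has p+k occurrences of a but only p of b. Since k ≥ 1 the counts differ, so xy^2z ∉ L.
Contradiction. Therefore L is not regular.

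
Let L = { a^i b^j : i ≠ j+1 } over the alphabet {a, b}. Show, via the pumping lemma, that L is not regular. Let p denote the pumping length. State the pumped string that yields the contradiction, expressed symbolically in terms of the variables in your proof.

Assume L is regular; let p be its pumping constant.
Choose w = a^p b^{p+p!-1}. Since p ≠ (p+p!-1)+1 = p+p!, w ∈ L; and |w| ≥ p.
By the pumping lemma, w = xyz with |xy| ≤ p and |y| ≥ 1.
Because |xy| ≤ p and w begins with p copies of a, we have y = a^k with 1 ≤ k ≤ p.
Since 1 ≤ k ≤ p, k divides p!; set t = 1 + p!/k. Then xy^t z has p + (p!/k)·k = p + p! copies of a. Now the a-count is p+p! and (b-count)+1 = (p+p!-1)+1 = p+p!, so i ≠ j+1 fails. So xy^t z = a^{p+p!} b^{p+p!-1} ∉ L.
Contradiction. Therefore L is not regular.

a^{p+p!} b^{p+p!-1}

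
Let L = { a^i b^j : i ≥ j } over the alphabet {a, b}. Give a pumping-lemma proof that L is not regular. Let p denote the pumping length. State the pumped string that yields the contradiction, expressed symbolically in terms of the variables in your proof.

Suppose for contradiction that L is regular, and let p be the pumping length.
Choose w = a^p b^p ∈ L, with |w| = 2p ≥ p.
By the pumping lemma, w = xyz with |xy| ≤ p and |y| > 0.
Because |xy| ≤ p and w begins with p copies of a, we have y = a^k with 1 ≤ k ≤ p.
Consider xy^0z = xz = a^{p-k} b^p. Since k ≥ 1, the a-count p-k is less than p, so i ≥ j fails; thus xz ∉ L.
Contradiction. Therefore L is not regular.

a^{p-k} b^p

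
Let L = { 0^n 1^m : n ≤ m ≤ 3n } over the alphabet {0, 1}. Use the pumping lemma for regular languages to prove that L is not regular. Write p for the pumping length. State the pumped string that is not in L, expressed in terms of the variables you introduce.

Toward a contradiction, assume L is regular with pumping length p.
Take w = 0^p 1^p ∈ L (since p ≤ p ≤ 3p), with |w| = 2p ≥ p.
By the pumping lemma, w = xyz with |xy| ≤ p and y is nonempty.
Because |xy| ≤ p and w begins with p copies of 0, we have y = 0^k with 1 ≤ k ≤ p.
Pump with i = 2: xy^2z = 0^{p+k} 1^p. Now n = p+k > p = m, so the condition n ≤ m fails. Thus xy^2z ∉ L.
This is a contradiction; hence L is not regular.

0^{p+k} 1^p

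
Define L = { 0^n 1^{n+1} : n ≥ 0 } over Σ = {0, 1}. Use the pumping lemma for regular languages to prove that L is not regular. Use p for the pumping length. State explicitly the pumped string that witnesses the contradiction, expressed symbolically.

Assume L is regular; let p be its pumping constant.
Let w = 0^p 1^{p+1} ∈ L; note |w| = 2p+1 ≥ p.
By the pumping lemma, w = xyz with |xy| ≤ p and |y| ≥ 1.
The first p characters of w are 0's, so xy (and hence y) consists only of 0's. Write y = 0^k, 1 ≤ k ≤ p.
Pump with i = 2: xy^2z = 0^{p+k} 1^{p+1}. For this to lie in L we would need p+1 = (p+k)+1, which forces k = 0. But k ≥ 1, so xy^2z ∉ L.
This is a contradiction; hence L is not regular.

0^{p+k} 1^{p+1}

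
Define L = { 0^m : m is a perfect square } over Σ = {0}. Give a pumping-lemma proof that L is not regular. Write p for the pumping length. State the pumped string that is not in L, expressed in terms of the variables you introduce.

Suppose for contradiction that L is regular, and let p be the pumping length.
Take w = 0^{p²} ∈ L with |w| = p² ≥ p.
By the pumping lemma, w = xyz with |xy| ≤ p and |y| ≥ 1.
Then y = 0^k for some k with 1 ≤ k ≤ p.
Pump with i = 2: xy^2z = 0^{p²+k}. Since 1 ≤ k ≤ p, p² < p²+k ≤ p²+p < (p+1)², so p²+k lies strictly between consecutive squares and is not a perfect square. So xy^2z ∉ L.
This is a contradiction; hence L is not regular.

0^{p²+k}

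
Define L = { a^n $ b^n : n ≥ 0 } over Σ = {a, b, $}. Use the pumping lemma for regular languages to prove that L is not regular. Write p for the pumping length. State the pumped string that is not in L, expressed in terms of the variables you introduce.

a^{p+k} $ b^p

Assume L is regular. Let p be the pumping length given by the pumping lemma.
Take w = a^p $ b^p ∈ L with |w| = 2p+1 ≥ p.
By the pumping lemma, w = xyz with |xy| ≤ p and |y| ≥ 1.
Since the first p symbols of w are all a's and |xy| ≤ p, y lies entirely in the leading a-block: y = a^k for some k with 1 ≤ k ≤ p.
Pump with i = 2: xy^2z = a^{p+k} $ b^p, which would require p+k = p. But k ≥ 1, so xy^2z ∉ L.
This contradicts the pumping lemma, so L is not regular.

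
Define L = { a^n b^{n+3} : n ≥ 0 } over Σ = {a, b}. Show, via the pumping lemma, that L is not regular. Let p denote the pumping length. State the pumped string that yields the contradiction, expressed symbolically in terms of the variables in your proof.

a^{p+k} b^{p+3}

Suppose for contradiction that L is regular, and let p be the pumping length.
Take w = a^p b^{p+3}. Then w ∈ L and |w| = 2p+3 ≥ p.
Write w = xyz as guaranteed by the lemma, with |xy| ≤ p and |y| > 0.
The first p characters of w are a's, so xy (and hence y) consists only of a's. Write y = a^k, 1 ≤ k ≤ p.
Pump with i = 2: xy^2z = a^{p+k} b^{p+3}. For this to lie in L we would need p+3 = (p+k)+3, which forces k = 0. But k ≥ 1, so xy^2z ∉ L.
Contradiction. Therefore L is not regular.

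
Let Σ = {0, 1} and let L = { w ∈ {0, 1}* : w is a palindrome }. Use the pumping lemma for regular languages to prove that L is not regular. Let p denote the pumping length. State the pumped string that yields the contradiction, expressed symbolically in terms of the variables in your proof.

0^{p+k} 1 0^p

Assume L is regular; let p be its pumping constant.
Take w = 0^p 1 0^p, a palindrome of length 2p+1 ≥ p.
The pumping lemma gives a decomposition w = xyz where |xy| ≤ p and |y| > 0.
The first p characters of w are 0's, so xy (and hence y) consists only of 0's. Write y = 0^k, 1 ≤ k ≤ p.
Pump with i = 2: xy^2z = 0^{p+k} 1 0^p. Its reverse is 0^p 1 0^{p+k}, which differs from xy^2z since k ≥ 1. So xy^2z is not a palindrome and xy^2z ∉ L.
Contradiction. Therefore L is not regular.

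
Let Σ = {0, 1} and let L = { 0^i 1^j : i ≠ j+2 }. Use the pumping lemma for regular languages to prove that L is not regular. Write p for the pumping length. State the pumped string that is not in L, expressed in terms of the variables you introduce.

Assume L is regular; let p be its pumping constant.
Choose w = 0^p 1^{p+p!-2}. Since p ≠ (p+p!-2)+2 = p+p!, w ∈ L; and |w| ≥ p.
By the pumping lemma, w = xyz with |xy| ≤ p and |y| ≥ 1.
Because |xy| ≤ p and w begins with p copies of 0, we have y = 0^k with 1 ≤ k ≤ p.
Since 1 ≤ k ≤ p, k divides p!; set t = 1 + p!/k. Then xy^t z has p + (p!/k)·k = p + p! copies of 0. Now the 0-count is p+p! and (1-count)+2 = (p+p!-2)+2 = p+p!, so i ≠ j+2 fails. So xy^t z = 0^{p+p!} 1^{p+p!-2} ∉ L.
This contradicts the pumping lemma, so L is not regular.

0^{p+p!} 1^{p+p!-2}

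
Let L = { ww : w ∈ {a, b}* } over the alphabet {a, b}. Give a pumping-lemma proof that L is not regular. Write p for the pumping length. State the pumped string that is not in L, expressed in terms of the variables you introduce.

a^{p+k} b^p a^p b^p

Assume L is regular. Let p be the pumping length given by the pumping lemma.
Take w = a^p b^p a^p b^p = uu where u = a^pb^p; then w ∈ L and |w| = 4p ≥ p.
The pumping lemma gives a decomposition w = xyz where |xy| ≤ p and |y| > 0.
Since the first p symbols of w are all a's and |xy| ≤ p, y lies entirely in the leading a-block: y = a^k for some k with 1 ≤ k ≤ p.
Pump with i = 2: xy^2z = a^{p+k} b^p a^p b^p, of length 4p+k. Suppose this equals vv. The string starts with a and ends with b, so v does too; thus the boundary between the two copies of v is a b→a transition. There is exactly one such transition, at position 2p+k, so |v| = 2p+k and |vv| = 4p+2k ≠ 4p+k since k ≥ 1. So xy^2z ∉ L.
This is a contradiction; hence L is not regular.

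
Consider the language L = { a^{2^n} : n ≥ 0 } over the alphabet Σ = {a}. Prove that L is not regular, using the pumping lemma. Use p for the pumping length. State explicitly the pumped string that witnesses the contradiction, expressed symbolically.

Assume L is regular; let p be its pumping constant.
Take w = a^{2^p} ∈ L with |w| = 2^p ≥ p.
By the pumping lemma, w = xyz with |xy| ≤ p and |y| > 0.
Then y = a^k for some k with 1 ≤ k ≤ p.
Pump with i = 2: xy^2z = a^{2^p+k}. Since 1 ≤ k ≤ p < 2^p, we have 2^p < 2^p+k < 2^{p+1}, so 2^p+k is not a power of 2. So xy^2z ∉ L.
This is a contradiction; hence L is not regular.

a^{2^p+k}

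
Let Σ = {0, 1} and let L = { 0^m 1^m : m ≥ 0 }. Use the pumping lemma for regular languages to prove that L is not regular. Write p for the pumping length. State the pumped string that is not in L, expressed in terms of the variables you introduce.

0^{p+k} 1^p

Toward a contradiction, assume L is regular with pumping length p.
Choose w = 0^p 1^p, which is in L with |w| = 2p ≥ p.
Write w = xyz as guaranteed by the lemma, with |xy| ≤ p and y is nonempty.
Because |xy| ≤ p and w begins with p copies of 0, we have y = 0^k with 1 ≤ k ≤ p.
Pump with i = 2: xy^2z = 0^{p+k} 1^p. For this to lie in L we would need p = p+k, which forces k = 0. But k ≥ 1, so xy^2z ∉ L.
This is a contradiction; hence L is not regular.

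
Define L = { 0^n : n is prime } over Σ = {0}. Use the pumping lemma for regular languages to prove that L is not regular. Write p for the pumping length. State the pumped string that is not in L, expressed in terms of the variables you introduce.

0^{q(1+k)}

Assume L is regular. Let p be the pumping length given by the pumping lemma.
Let q be a prime with q ≥ p+2 (infinitely many primes exist), and take w = 0^q ∈ L with |w| = q ≥ p.
By the pumping lemma, w = xyz with |xy| ≤ p and y is nonempty.
Then y = 0^k for some k with 1 ≤ k ≤ p.
Since 1 ≤ k ≤ p, |xz| = q-k. Pump with i = q+1: |xy^{q+1}z| = (q-k)+(q+1)k = q+qk = q(1+k), which is composite (both factors ≥ 2). So xy^{q+1}z = 0^{q(1+k)} ∉ L.
Contradiction. Therefore L is not regular.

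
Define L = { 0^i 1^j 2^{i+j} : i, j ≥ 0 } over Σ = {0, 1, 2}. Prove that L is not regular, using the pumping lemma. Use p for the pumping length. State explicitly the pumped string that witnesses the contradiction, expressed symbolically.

Assume L is regular. Let p be the pumping length given by the pumping lemma.
Take w = 0^p 1^p 2^{2p} ∈ L (with i=j=p, i+j=2p), |w| = 4p ≥ p.
Write w = xyz as guaranteed by the lemma, with |xy| ≤ p and |y| ≥ 1.
Because |xy| ≤ p and w begins with p copies of 0, we have y = 0^k with 1 ≤ k ≤ p.
Consider xy^2z = 0^{p+k} 1^p 2^{2p}. Now the 0- and 1-counts sum to 2p+k, but the 2-count is 2p ≠ 2p+k. So xy^2z ∉ L.
This is a contradiction; hence L is not regular.

0^{p+k} 1^p 2^{2p}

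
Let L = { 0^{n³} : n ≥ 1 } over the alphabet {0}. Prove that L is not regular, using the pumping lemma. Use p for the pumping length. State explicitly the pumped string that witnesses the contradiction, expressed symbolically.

0^{p³+k}

Assume L is regular; let p be its pumping constant.
Take w = 0^{p³} ∈ L with |w| = p³ ≥ p.
Write w = xyz as guaranteed by the lemma, with |xy| ≤ p and y is nonempty.
Then y = 0^k for some k with 1 ≤ k ≤ p.
Pump with i = 2: xy^2z = 0^{p³+k}. Since 1 ≤ k ≤ p, p³ < p³+k ≤ p³+p < p³+3p²+3p+1 = (p+1)³, so p³+k is not a perfect cube. So xy^2z ∉ L.
Contradiction. Therefore L is not regular.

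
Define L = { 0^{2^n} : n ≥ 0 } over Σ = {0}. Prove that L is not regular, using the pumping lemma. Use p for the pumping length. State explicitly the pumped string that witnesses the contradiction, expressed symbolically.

Assume L is regular; let p be its pumping constant.
Take w = 0^{2^p} ∈ L with |w| = 2^p ≥ p.
The pumping lemma gives a decomposition w = xyz where |xy| ≤ p and |y| ≥ 1.
Then y = 0^k for some k with 1 ≤ k ≤ p.
Pump with i = 2: xy^2z = 0^{2^p+k}. Since 1 ≤ k ≤ p < 2^p, we have 2^p < 2^p+k < 2^{p+1}, so 2^p+k is not a power of 2. So xy^2z ∉ L.
This contradicts the pumping lemma, so L is not regular.

0^{2^p+k}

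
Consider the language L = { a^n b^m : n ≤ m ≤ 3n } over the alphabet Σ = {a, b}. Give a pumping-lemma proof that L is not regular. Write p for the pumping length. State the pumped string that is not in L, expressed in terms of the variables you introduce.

Assume L is regular. Let p be the pumping length given by the pumping lemma.
Take w = a^p b^p ∈ L (since p ≤ p ≤ 3p), with |w| = 2p ≥ p.
Write w = xyz as guaranteed by the lemma, with |xy| ≤ p and |y| > 0.
Since the first p symbols of w are all a's and |xy| ≤ p, y lies entirely in the leading a-block: y = a^k for some k with 1 ≤ k ≤ p.
Pump with i = 2: xy^2z = a^{p+k} b^p. Now n = p+k > p = m, so the condition n ≤ m fails. Thus xy^2z ∉ L.
This contradicts the pumping lemma, so L is not regular.

a^{p+k} b^p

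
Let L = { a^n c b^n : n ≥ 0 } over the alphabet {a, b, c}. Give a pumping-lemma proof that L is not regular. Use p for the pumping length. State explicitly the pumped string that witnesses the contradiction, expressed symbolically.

a^{p+k} c b^p

Toward a contradiction, assume L is regular with pumping length p.
Take w = a^p c b^p ∈ L with |w| = 2p+1 ≥ p.
Write w = xyz as guaranteed by the lemma, with |xy| ≤ p and |y| ≥ 1.
The first p characters of w are a's, so xy (and hence y) consists only of a's. Write y = a^k, 1 ≤ k ≤ p.
Pump with i = 2: xy^2z = a^{p+k} c b^p, which would require p+k = p. But k ≥ 1, so xy^2z ∉ L.
This contradicts the pumping lemma, so L is not regular.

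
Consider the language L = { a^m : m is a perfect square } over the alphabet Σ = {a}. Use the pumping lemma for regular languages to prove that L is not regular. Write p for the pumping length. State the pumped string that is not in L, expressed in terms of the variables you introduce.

Suppose for contradiction that L is regular, and let p be the pumping length.
Take w = a^{p²} ∈ L with |w| = p² ≥ p.
The pumping lemma gives a decomposition w = xyz where |xy| ≤ p and y is nonempty.
Then y = a^k for some k with 1 ≤ k ≤ p.
Pump with i = 2: xy^2z = a^{p²+k}. Since 1 ≤ k ≤ p, p² < p²+k ≤ p²+p < (p+1)², so p²+k lies strictly between consecutive squares and is not a perfect square. So xy^2z ∉ L.
This is a contradiction; hence L is not regular.

a^{p²+k}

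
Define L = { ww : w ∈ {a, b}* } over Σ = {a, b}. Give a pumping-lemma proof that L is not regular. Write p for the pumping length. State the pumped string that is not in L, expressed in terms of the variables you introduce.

Assume L is regular; let p be its pumping constant.
Take w = a^p b^p a^p b^p = uu where u = a^pb^p; then w ∈ L and |w| = 4p ≥ p.
The pumping lemma gives a decomposition w = xyz where |xy| ≤ p and |y| > 0.
Since the first p symbols of w are all a's and |xy| ≤ p, y lies entirely in the leading a-block: y = a^k for some k with 1 ≤ k ≤ p.
Pump with i = 2: xy^2z = a^{p+k} b^p a^p b^p, of length 4p+k. Suppose this equals vv. The string starts with a and ends with b, so v does too; thus the boundary between the two copies of v is a b→a transition. There is exactly one such transition, at position 2p+k, so |v| = 2p+k and |vv| = 4p+2k ≠ 4p+k since k ≥ 1. So xy^2z ∉ L.
Contradiction. Therefore L is not regular.

a^{p+k} b^p a^p b^p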